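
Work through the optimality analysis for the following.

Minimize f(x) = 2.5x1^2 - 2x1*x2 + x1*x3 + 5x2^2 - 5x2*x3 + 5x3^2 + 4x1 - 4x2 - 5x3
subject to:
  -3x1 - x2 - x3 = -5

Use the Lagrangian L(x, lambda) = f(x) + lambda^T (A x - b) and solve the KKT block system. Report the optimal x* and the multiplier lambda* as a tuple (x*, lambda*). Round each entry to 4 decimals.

Form the Lagrangian:
  L(x, lambda) = (1/2) x^T Q x + c^T x + lambda^T (A x - b)
Stationarity (grad_x L = 0): Q x + c + A^T lambda = 0.
Primal feasibility: A x = b.

This gives the KKT block system:
  [ Q   A^T ] [ x     ]   [-c ]
  [ A    0  ] [ lambda ] = [ b ]

Solving the linear system:
  x*      = (0.7417, 1.4283, 1.3466)
  lambda* = (2.0662)
  f(x*)   = 0.426

x* = (0.7417, 1.4283, 1.3466), lambda* = (2.0662)


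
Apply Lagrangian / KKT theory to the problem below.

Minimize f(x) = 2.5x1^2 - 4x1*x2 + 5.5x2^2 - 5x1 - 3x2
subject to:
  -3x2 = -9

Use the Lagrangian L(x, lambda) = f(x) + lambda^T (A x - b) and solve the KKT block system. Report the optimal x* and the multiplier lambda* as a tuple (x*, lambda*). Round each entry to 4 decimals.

Form the Lagrangian:
  L(x, lambda) = (1/2) x^T Q x + c^T x + lambda^T (A x - b)
Stationarity (grad_x L = 0): Q x + c + A^T lambda = 0.
Primal feasibility: A x = b.

This gives the KKT block system:
  [ Q   A^T ] [ x     ]   [-c ]
  [ A    0  ] [ lambda ] = [ b ]

Solving the linear system:
  x*      = (3.4, 3)
  lambda* = (5.4667)
  f(x*)   = 11.6

x* = (3.4, 3), lambda* = (5.4667)


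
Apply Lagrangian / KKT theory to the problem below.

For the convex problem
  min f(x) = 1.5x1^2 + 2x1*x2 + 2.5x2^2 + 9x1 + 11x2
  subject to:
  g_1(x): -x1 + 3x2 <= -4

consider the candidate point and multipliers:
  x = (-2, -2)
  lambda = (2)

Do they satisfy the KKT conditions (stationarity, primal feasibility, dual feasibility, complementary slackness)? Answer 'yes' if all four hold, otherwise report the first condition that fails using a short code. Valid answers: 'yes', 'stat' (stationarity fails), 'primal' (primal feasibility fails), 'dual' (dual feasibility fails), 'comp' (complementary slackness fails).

Gradient of f: grad f(x) = Q x + c = (-1, -3)
Constraint values g_i(x) = a_i^T x - b_i:
  g_1((-2, -2)) = 0
Stationarity residual: grad f(x) + sum_i lambda_i a_i = (-3, 3)
  -> stationarity FAILS
Primal feasibility (all g_i <= 0): OK
Dual feasibility (all lambda_i >= 0): OK
Complementary slackness (lambda_i * g_i(x) = 0 for all i): OK

Verdict: the first failing condition is stationarity -> stat.

stat


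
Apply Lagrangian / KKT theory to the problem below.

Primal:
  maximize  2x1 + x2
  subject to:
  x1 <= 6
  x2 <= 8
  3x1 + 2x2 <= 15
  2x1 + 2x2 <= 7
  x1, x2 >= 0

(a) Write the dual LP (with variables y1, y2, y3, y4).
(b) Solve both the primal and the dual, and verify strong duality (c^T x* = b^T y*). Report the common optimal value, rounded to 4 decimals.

The standard primal-dual pair for 'max c^T x s.t. A x <= b, x >= 0' is:
  Dual:  min b^T y  s.t.  A^T y >= c,  y >= 0.

So the dual LP is:
  minimize  6y1 + 8y2 + 15y3 + 7y4
  subject to:
    y1 + 3y3 + 2y4 >= 2
    y2 + 2y3 + 2y4 >= 1
    y1, y2, y3, y4 >= 0

Solving the primal: x* = (3.5, 0).
  primal value c^T x* = 7.
Solving the dual: y* = (0, 0, 0, 1).
  dual value b^T y* = 7.
Strong duality: c^T x* = b^T y*. Confirmed.

7


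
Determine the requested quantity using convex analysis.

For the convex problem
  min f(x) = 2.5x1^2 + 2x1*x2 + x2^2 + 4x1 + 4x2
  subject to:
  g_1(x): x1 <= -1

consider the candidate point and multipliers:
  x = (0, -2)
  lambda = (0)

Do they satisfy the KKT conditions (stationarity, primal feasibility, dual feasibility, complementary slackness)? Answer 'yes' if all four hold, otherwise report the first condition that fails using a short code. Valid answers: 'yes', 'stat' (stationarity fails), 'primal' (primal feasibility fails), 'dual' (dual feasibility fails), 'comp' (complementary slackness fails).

Gradient of f: grad f(x) = Q x + c = (0, 0)
Constraint values g_i(x) = a_i^T x - b_i:
  g_1((0, -2)) = 1
Stationarity residual: grad f(x) + sum_i lambda_i a_i = (0, 0)
  -> stationarity OK
Primal feasibility (all g_i <= 0): FAILS
Dual feasibility (all lambda_i >= 0): OK
Complementary slackness (lambda_i * g_i(x) = 0 for all i): OK

Verdict: the first failing condition is primal_feasibility -> primal.

primal


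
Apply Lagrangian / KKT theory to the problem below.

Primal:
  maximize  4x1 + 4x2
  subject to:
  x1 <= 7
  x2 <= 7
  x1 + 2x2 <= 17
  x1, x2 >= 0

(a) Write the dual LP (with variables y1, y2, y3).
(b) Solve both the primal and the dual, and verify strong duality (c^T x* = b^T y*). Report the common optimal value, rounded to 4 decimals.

The standard primal-dual pair for 'max c^T x s.t. A x <= b, x >= 0' is:
  Dual:  min b^T y  s.t.  A^T y >= c,  y >= 0.

So the dual LP is:
  minimize  7y1 + 7y2 + 17y3
  subject to:
    y1 + y3 >= 4
    y2 + 2y3 >= 4
    y1, y2, y3 >= 0

Solving the primal: x* = (7, 5).
  primal value c^T x* = 48.
Solving the dual: y* = (2, 0, 2).
  dual value b^T y* = 48.
Strong duality: c^T x* = b^T y*. Confirmed.

48


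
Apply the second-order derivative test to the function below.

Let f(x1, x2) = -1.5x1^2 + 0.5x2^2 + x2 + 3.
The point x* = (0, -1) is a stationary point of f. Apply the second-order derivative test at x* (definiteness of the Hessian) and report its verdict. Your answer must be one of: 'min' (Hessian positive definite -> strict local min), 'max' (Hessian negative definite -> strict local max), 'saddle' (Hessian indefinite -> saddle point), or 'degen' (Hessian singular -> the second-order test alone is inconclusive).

Compute the Hessian H = grad^2 f:
  H = [[-3, 0], [0, 1]]
Verify stationarity: grad f(x*) = H x* + g = (0, 0).
Eigenvalues of H: -3, 1.
Eigenvalues have mixed signs, so H is indefinite -> x* is a saddle point.

saddle


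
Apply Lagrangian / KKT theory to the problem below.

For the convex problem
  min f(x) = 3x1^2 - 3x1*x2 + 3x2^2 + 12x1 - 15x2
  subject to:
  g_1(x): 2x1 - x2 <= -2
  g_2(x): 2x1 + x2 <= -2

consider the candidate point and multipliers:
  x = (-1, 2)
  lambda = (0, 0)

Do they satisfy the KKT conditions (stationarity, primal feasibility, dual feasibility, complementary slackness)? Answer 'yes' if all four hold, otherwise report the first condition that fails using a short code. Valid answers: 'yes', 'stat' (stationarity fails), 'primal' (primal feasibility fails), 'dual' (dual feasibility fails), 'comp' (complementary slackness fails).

Gradient of f: grad f(x) = Q x + c = (0, 0)
Constraint values g_i(x) = a_i^T x - b_i:
  g_1((-1, 2)) = -2
  g_2((-1, 2)) = 2
Stationarity residual: grad f(x) + sum_i lambda_i a_i = (0, 0)
  -> stationarity OK
Primal feasibility (all g_i <= 0): FAILS
Dual feasibility (all lambda_i >= 0): OK
Complementary slackness (lambda_i * g_i(x) = 0 for all i): OK

Verdict: the first failing condition is primal_feasibility -> primal.

primal


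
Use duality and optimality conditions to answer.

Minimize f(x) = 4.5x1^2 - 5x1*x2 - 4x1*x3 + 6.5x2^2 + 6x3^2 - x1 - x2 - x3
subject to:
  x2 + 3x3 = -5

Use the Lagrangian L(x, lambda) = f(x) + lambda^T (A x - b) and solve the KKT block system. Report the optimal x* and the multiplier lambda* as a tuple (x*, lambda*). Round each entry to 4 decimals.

Form the Lagrangian:
  L(x, lambda) = (1/2) x^T Q x + c^T x + lambda^T (A x - b)
Stationarity (grad_x L = 0): Q x + c + A^T lambda = 0.
Primal feasibility: A x = b.

This gives the KKT block system:
  [ Q   A^T ] [ x     ]   [-c ]
  [ A    0  ] [ lambda ] = [ b ]

Solving the linear system:
  x*      = (-0.8933, -0.6471, -1.451)
  lambda* = (4.9462)
  f(x*)   = 13.8611

x* = (-0.8933, -0.6471, -1.451), lambda* = (4.9462)


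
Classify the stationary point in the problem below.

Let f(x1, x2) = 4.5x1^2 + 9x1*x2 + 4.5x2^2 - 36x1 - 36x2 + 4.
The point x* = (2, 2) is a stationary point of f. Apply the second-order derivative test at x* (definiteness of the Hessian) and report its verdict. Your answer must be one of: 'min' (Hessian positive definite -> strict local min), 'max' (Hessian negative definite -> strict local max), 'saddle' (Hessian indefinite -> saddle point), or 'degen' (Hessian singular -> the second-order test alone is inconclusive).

Compute the Hessian H = grad^2 f:
  H = [[9, 9], [9, 9]]
Verify stationarity: grad f(x*) = H x* + g = (0, 0).
Eigenvalues of H: 0, 18.
H has a zero eigenvalue (singular; positive semidefinite but not definite), so H is neither positive definite, negative definite, nor indefinite. The second-order test alone is inconclusive -> degen.
(Indeed, f is constant along the null direction of H through x*, so x* is not a strict local extremum.)

degen


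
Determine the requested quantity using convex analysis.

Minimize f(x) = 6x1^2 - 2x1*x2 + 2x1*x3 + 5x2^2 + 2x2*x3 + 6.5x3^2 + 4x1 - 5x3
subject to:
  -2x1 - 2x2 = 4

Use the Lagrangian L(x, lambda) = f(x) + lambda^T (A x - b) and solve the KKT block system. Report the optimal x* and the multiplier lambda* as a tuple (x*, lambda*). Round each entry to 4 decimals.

Form the Lagrangian:
  L(x, lambda) = (1/2) x^T Q x + c^T x + lambda^T (A x - b)
Stationarity (grad_x L = 0): Q x + c + A^T lambda = 0.
Primal feasibility: A x = b.

This gives the KKT block system:
  [ Q   A^T ] [ x     ]   [-c ]
  [ A    0  ] [ lambda ] = [ b ]

Solving the linear system:
  x*      = (-1.0769, -0.9231, 0.6923)
  lambda* = (-2.8462)
  f(x*)   = 1.8077

x* = (-1.0769, -0.9231, 0.6923), lambda* = (-2.8462)


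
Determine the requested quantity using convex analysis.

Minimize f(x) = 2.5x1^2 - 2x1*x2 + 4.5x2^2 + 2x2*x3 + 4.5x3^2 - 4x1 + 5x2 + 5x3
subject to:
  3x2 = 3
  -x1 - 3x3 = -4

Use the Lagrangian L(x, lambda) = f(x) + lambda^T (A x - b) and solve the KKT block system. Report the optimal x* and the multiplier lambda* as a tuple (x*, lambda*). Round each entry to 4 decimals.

Form the Lagrangian:
  L(x, lambda) = (1/2) x^T Q x + c^T x + lambda^T (A x - b)
Stationarity (grad_x L = 0): Q x + c + A^T lambda = 0.
Primal feasibility: A x = b.

This gives the KKT block system:
  [ Q   A^T ] [ x     ]   [-c ]
  [ A    0  ] [ lambda ] = [ b ]

Solving the linear system:
  x*      = (2.0556, 1, 0.6481)
  lambda* = (-3.7284, 4.2778)
  f(x*)   = 14.1574

x* = (2.0556, 1, 0.6481), lambda* = (-3.7284, 4.2778)


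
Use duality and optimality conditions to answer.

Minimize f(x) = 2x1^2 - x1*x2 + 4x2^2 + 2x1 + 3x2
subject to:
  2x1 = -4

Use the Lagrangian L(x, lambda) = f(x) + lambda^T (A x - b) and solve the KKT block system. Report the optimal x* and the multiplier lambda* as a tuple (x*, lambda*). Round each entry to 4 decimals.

Form the Lagrangian:
  L(x, lambda) = (1/2) x^T Q x + c^T x + lambda^T (A x - b)
Stationarity (grad_x L = 0): Q x + c + A^T lambda = 0.
Primal feasibility: A x = b.

This gives the KKT block system:
  [ Q   A^T ] [ x     ]   [-c ]
  [ A    0  ] [ lambda ] = [ b ]

Solving the linear system:
  x*      = (-2, -0.625)
  lambda* = (2.6875)
  f(x*)   = 2.4375

x* = (-2, -0.625), lambda* = (2.6875)


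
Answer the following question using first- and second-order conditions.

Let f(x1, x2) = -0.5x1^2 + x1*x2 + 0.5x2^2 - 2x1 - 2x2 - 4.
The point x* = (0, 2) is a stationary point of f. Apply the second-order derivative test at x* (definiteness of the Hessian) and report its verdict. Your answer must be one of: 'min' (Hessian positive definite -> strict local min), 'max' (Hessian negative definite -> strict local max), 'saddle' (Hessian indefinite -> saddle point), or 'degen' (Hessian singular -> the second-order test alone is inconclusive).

Compute the Hessian H = grad^2 f:
  H = [[-1, 1], [1, 1]]
Verify stationarity: grad f(x*) = H x* + g = (0, 0).
Eigenvalues of H: -1.4142, 1.4142.
Eigenvalues have mixed signs, so H is indefinite -> x* is a saddle point.

saddle


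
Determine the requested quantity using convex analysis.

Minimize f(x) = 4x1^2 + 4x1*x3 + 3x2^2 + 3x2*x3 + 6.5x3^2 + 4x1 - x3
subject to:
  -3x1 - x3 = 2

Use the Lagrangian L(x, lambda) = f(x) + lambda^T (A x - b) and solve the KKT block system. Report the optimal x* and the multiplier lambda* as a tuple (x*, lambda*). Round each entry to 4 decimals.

Form the Lagrangian:
  L(x, lambda) = (1/2) x^T Q x + c^T x + lambda^T (A x - b)
Stationarity (grad_x L = 0): Q x + c + A^T lambda = 0.
Primal feasibility: A x = b.

This gives the KKT block system:
  [ Q   A^T ] [ x     ]   [-c ]
  [ A    0  ] [ lambda ] = [ b ]

Solving the linear system:
  x*      = (-0.7771, -0.1657, 0.3314)
  lambda* = (-0.2971)
  f(x*)   = -1.4229

x* = (-0.7771, -0.1657, 0.3314), lambda* = (-0.2971)


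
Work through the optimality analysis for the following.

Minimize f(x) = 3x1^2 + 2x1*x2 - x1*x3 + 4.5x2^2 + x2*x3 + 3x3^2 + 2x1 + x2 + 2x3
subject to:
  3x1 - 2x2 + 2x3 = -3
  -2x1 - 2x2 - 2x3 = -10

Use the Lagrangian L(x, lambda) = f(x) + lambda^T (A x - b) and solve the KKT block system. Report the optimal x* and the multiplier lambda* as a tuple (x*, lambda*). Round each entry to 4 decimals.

Form the Lagrangian:
  L(x, lambda) = (1/2) x^T Q x + c^T x + lambda^T (A x - b)
Stationarity (grad_x L = 0): Q x + c + A^T lambda = 0.
Primal feasibility: A x = b.

This gives the KKT block system:
  [ Q   A^T ] [ x     ]   [-c ]
  [ A    0  ] [ lambda ] = [ b ]

Solving the linear system:
  x*      = (0.2625, 3.3156, 1.4219)
  lambda* = (4.8007, 11.593)
  f(x*)   = 68.5083

x* = (0.2625, 3.3156, 1.4219), lambda* = (4.8007, 11.593)


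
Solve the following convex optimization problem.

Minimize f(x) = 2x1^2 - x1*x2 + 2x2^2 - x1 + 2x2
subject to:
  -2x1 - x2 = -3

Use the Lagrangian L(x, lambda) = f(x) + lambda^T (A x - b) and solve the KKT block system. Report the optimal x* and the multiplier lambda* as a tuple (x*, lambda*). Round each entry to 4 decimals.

Form the Lagrangian:
  L(x, lambda) = (1/2) x^T Q x + c^T x + lambda^T (A x - b)
Stationarity (grad_x L = 0): Q x + c + A^T lambda = 0.
Primal feasibility: A x = b.

This gives the KKT block system:
  [ Q   A^T ] [ x     ]   [-c ]
  [ A    0  ] [ lambda ] = [ b ]

Solving the linear system:
  x*      = (1.3333, 0.3333)
  lambda* = (2)
  f(x*)   = 2.6667

x* = (1.3333, 0.3333), lambda* = (2)


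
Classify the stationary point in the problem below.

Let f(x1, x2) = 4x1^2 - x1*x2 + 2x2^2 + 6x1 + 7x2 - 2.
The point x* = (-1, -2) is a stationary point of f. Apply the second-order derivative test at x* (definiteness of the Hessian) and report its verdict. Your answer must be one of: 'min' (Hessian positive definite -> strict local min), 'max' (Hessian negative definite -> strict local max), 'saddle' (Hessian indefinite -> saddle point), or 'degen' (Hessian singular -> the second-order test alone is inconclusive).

Compute the Hessian H = grad^2 f:
  H = [[8, -1], [-1, 4]]
Verify stationarity: grad f(x*) = H x* + g = (0, 0).
Eigenvalues of H: 3.7639, 8.2361.
Both eigenvalues > 0, so H is positive definite -> x* is a strict local min.

min


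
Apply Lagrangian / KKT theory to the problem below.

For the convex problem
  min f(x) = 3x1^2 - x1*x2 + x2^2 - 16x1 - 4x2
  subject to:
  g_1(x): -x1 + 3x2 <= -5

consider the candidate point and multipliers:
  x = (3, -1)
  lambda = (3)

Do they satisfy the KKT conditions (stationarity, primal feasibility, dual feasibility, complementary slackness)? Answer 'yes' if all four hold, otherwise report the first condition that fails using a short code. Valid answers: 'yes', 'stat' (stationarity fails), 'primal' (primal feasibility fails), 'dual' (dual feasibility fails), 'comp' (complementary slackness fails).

Gradient of f: grad f(x) = Q x + c = (3, -9)
Constraint values g_i(x) = a_i^T x - b_i:
  g_1((3, -1)) = -1
Stationarity residual: grad f(x) + sum_i lambda_i a_i = (0, 0)
  -> stationarity OK
Primal feasibility (all g_i <= 0): OK
Dual feasibility (all lambda_i >= 0): OK
Complementary slackness (lambda_i * g_i(x) = 0 for all i): FAILS

Verdict: the first failing condition is complementary_slackness -> comp.

comp


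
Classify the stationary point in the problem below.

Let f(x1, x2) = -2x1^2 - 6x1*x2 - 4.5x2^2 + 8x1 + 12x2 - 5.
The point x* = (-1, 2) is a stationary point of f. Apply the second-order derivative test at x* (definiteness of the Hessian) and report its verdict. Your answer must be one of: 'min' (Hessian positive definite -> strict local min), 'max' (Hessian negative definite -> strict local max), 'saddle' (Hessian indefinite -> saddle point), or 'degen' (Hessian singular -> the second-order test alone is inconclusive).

Compute the Hessian H = grad^2 f:
  H = [[-4, -6], [-6, -9]]
Verify stationarity: grad f(x*) = H x* + g = (0, 0).
Eigenvalues of H: -13, 0.
H has a zero eigenvalue (singular; negative semidefinite but not definite), so H is neither positive definite, negative definite, nor indefinite. The second-order test alone is inconclusive -> degen.
(Indeed, f is constant along the null direction of H through x*, so x* is not a strict local extremum.)

degen


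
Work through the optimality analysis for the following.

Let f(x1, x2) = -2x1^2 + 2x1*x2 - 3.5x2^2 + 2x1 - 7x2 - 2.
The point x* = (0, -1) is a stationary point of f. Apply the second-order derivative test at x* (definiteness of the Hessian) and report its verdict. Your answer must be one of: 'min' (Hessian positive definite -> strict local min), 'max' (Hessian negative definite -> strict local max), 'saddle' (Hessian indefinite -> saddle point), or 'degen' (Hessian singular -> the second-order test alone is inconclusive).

Compute the Hessian H = grad^2 f:
  H = [[-4, 2], [2, -7]]
Verify stationarity: grad f(x*) = H x* + g = (0, 0).
Eigenvalues of H: -8, -3.
Both eigenvalues < 0, so H is negative definite -> x* is a strict local max.

max


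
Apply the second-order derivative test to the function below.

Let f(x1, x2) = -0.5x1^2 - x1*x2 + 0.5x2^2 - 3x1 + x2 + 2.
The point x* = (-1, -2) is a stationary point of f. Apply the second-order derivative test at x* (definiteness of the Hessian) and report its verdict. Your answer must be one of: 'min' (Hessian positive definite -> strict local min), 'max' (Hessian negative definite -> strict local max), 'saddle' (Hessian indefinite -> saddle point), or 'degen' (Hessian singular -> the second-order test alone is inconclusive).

Compute the Hessian H = grad^2 f:
  H = [[-1, -1], [-1, 1]]
Verify stationarity: grad f(x*) = H x* + g = (0, 0).
Eigenvalues of H: -1.4142, 1.4142.
Eigenvalues have mixed signs, so H is indefinite -> x* is a saddle point.

saddle


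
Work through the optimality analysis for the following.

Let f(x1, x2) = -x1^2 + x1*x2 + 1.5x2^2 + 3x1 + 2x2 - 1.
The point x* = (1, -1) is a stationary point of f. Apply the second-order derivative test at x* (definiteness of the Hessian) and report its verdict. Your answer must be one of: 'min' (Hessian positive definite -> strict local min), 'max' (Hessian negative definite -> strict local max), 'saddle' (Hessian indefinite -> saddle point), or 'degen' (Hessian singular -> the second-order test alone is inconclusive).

Compute the Hessian H = grad^2 f:
  H = [[-2, 1], [1, 3]]
Verify stationarity: grad f(x*) = H x* + g = (0, 0).
Eigenvalues of H: -2.1926, 3.1926.
Eigenvalues have mixed signs, so H is indefinite -> x* is a saddle point.

saddle


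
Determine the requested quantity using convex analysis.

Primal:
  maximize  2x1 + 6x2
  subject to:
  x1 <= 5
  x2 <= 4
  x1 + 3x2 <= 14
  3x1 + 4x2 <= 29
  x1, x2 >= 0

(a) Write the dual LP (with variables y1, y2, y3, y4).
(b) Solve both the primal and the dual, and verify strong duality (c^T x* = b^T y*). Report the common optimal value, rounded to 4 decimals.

The standard primal-dual pair for 'max c^T x s.t. A x <= b, x >= 0' is:
  Dual:  min b^T y  s.t.  A^T y >= c,  y >= 0.

So the dual LP is:
  minimize  5y1 + 4y2 + 14y3 + 29y4
  subject to:
    y1 + y3 + 3y4 >= 2
    y2 + 3y3 + 4y4 >= 6
    y1, y2, y3, y4 >= 0

Solving the primal: x* = (5, 3).
  primal value c^T x* = 28.
Solving the dual: y* = (0, 0, 2, 0).
  dual value b^T y* = 28.
Strong duality: c^T x* = b^T y*. Confirmed.

28


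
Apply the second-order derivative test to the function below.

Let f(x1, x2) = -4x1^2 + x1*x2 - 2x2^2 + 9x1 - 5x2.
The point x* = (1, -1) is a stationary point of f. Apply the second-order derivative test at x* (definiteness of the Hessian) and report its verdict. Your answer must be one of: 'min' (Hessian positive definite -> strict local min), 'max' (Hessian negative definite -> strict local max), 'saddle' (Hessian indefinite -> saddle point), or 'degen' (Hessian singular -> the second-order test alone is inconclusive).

Compute the Hessian H = grad^2 f:
  H = [[-8, 1], [1, -4]]
Verify stationarity: grad f(x*) = H x* + g = (0, 0).
Eigenvalues of H: -8.2361, -3.7639.
Both eigenvalues < 0, so H is negative definite -> x* is a strict local max.

max


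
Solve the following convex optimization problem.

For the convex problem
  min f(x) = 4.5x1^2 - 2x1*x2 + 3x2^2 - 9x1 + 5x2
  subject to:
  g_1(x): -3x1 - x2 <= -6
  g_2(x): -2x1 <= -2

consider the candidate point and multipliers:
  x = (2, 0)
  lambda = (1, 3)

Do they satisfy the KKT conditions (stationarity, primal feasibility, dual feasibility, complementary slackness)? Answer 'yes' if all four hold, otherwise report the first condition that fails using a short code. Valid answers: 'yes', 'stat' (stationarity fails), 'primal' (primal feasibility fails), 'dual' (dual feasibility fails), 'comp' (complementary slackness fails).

Gradient of f: grad f(x) = Q x + c = (9, 1)
Constraint values g_i(x) = a_i^T x - b_i:
  g_1((2, 0)) = 0
  g_2((2, 0)) = -2
Stationarity residual: grad f(x) + sum_i lambda_i a_i = (0, 0)
  -> stationarity OK
Primal feasibility (all g_i <= 0): OK
Dual feasibility (all lambda_i >= 0): OK
Complementary slackness (lambda_i * g_i(x) = 0 for all i): FAILS

Verdict: the first failing condition is complementary_slackness -> comp.

comp


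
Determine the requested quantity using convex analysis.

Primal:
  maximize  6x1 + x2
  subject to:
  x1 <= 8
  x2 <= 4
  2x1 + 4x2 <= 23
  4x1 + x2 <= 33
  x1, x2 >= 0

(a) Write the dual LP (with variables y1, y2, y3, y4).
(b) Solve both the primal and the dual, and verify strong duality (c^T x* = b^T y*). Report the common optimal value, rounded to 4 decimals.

The standard primal-dual pair for 'max c^T x s.t. A x <= b, x >= 0' is:
  Dual:  min b^T y  s.t.  A^T y >= c,  y >= 0.

So the dual LP is:
  minimize  8y1 + 4y2 + 23y3 + 33y4
  subject to:
    y1 + 2y3 + 4y4 >= 6
    y2 + 4y3 + y4 >= 1
    y1, y2, y3, y4 >= 0

Solving the primal: x* = (8, 1).
  primal value c^T x* = 49.
Solving the dual: y* = (2, 0, 0, 1).
  dual value b^T y* = 49.
Strong duality: c^T x* = b^T y*. Confirmed.

49


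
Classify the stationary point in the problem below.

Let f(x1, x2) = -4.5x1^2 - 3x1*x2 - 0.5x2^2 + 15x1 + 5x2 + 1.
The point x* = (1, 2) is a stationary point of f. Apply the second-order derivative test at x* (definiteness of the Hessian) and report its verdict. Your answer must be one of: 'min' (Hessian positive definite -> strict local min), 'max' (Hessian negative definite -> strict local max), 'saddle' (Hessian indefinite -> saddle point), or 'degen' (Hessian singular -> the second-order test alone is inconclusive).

Compute the Hessian H = grad^2 f:
  H = [[-9, -3], [-3, -1]]
Verify stationarity: grad f(x*) = H x* + g = (0, 0).
Eigenvalues of H: -10, 0.
H has a zero eigenvalue (singular; negative semidefinite but not definite), so H is neither positive definite, negative definite, nor indefinite. The second-order test alone is inconclusive -> degen.
(Indeed, f is constant along the null direction of H through x*, so x* is not a strict local extremum.)

degen


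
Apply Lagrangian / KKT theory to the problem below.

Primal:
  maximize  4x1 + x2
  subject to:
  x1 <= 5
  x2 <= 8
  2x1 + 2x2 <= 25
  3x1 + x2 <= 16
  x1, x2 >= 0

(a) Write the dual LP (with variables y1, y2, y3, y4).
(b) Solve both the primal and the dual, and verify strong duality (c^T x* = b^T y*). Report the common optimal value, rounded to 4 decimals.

The standard primal-dual pair for 'max c^T x s.t. A x <= b, x >= 0' is:
  Dual:  min b^T y  s.t.  A^T y >= c,  y >= 0.

So the dual LP is:
  minimize  5y1 + 8y2 + 25y3 + 16y4
  subject to:
    y1 + 2y3 + 3y4 >= 4
    y2 + 2y3 + y4 >= 1
    y1, y2, y3, y4 >= 0

Solving the primal: x* = (5, 1).
  primal value c^T x* = 21.
Solving the dual: y* = (1, 0, 0, 1).
  dual value b^T y* = 21.
Strong duality: c^T x* = b^T y*. Confirmed.

21


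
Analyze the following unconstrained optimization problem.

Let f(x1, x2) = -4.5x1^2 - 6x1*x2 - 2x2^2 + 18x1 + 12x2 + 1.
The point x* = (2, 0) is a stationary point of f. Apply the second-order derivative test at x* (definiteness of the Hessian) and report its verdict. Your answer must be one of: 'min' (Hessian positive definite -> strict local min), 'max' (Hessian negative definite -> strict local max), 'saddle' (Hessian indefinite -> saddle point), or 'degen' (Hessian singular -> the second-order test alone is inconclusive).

Compute the Hessian H = grad^2 f:
  H = [[-9, -6], [-6, -4]]
Verify stationarity: grad f(x*) = H x* + g = (0, 0).
Eigenvalues of H: -13, 0.
H has a zero eigenvalue (singular; negative semidefinite but not definite), so H is neither positive definite, negative definite, nor indefinite. The second-order test alone is inconclusive -> degen.
(Indeed, f is constant along the null direction of H through x*, so x* is not a strict local extremum.)

degen


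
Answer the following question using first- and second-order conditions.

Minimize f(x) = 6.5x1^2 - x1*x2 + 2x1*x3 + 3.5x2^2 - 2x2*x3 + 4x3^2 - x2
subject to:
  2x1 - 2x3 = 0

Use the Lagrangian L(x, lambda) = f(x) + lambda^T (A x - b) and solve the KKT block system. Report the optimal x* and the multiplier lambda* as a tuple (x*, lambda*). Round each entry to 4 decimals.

Form the Lagrangian:
  L(x, lambda) = (1/2) x^T Q x + c^T x + lambda^T (A x - b)
Stationarity (grad_x L = 0): Q x + c + A^T lambda = 0.
Primal feasibility: A x = b.

This gives the KKT block system:
  [ Q   A^T ] [ x     ]   [-c ]
  [ A    0  ] [ lambda ] = [ b ]

Solving the linear system:
  x*      = (0.0181, 0.1506, 0.0181)
  lambda* = (-0.0602)
  f(x*)   = -0.0753

x* = (0.0181, 0.1506, 0.0181), lambda* = (-0.0602)


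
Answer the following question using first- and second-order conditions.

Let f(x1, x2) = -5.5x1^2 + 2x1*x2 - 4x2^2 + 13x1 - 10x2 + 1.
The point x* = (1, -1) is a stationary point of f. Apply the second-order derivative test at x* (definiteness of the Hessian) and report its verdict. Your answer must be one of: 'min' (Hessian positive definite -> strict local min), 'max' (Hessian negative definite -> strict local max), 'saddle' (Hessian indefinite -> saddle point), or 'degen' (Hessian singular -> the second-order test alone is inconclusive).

Compute the Hessian H = grad^2 f:
  H = [[-11, 2], [2, -8]]
Verify stationarity: grad f(x*) = H x* + g = (0, 0).
Eigenvalues of H: -12, -7.
Both eigenvalues < 0, so H is negative definite -> x* is a strict local max.

max


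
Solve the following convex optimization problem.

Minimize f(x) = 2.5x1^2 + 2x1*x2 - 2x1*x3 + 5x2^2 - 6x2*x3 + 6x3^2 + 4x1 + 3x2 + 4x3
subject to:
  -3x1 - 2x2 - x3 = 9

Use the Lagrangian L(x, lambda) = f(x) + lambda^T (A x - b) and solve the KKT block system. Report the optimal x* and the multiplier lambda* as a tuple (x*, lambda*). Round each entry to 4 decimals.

Form the Lagrangian:
  L(x, lambda) = (1/2) x^T Q x + c^T x + lambda^T (A x - b)
Stationarity (grad_x L = 0): Q x + c + A^T lambda = 0.
Primal feasibility: A x = b.

This gives the KKT block system:
  [ Q   A^T ] [ x     ]   [-c ]
  [ A    0  ] [ lambda ] = [ b ]

Solving the linear system:
  x*      = (-1.8839, -1.0261, -1.2959)
  lambda* = (-1.6267)
  f(x*)   = -0.5788

x* = (-1.8839, -1.0261, -1.2959), lambda* = (-1.6267)


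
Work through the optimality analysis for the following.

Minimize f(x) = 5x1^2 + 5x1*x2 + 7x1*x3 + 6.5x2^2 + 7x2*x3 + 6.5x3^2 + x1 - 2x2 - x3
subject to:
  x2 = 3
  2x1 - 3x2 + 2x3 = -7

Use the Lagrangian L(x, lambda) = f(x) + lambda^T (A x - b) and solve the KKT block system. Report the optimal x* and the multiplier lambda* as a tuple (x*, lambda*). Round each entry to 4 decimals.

Form the Lagrangian:
  L(x, lambda) = (1/2) x^T Q x + c^T x + lambda^T (A x - b)
Stationarity (grad_x L = 0): Q x + c + A^T lambda = 0.
Primal feasibility: A x = b.

This gives the KKT block system:
  [ Q   A^T ] [ x     ]   [-c ]
  [ A    0  ] [ lambda ] = [ b ]

Solving the linear system:
  x*      = (1.1111, 3, -0.1111)
  lambda* = (-81.2778, -13.1667)
  f(x*)   = 73.4444

x* = (1.1111, 3, -0.1111), lambda* = (-81.2778, -13.1667)


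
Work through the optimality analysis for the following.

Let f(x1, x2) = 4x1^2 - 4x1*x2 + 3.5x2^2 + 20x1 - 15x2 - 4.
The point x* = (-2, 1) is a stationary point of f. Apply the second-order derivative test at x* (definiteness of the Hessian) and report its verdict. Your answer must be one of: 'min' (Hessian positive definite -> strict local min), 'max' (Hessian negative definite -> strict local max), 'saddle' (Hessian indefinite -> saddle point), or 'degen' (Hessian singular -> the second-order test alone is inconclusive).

Compute the Hessian H = grad^2 f:
  H = [[8, -4], [-4, 7]]
Verify stationarity: grad f(x*) = H x* + g = (0, 0).
Eigenvalues of H: 3.4689, 11.5311.
Both eigenvalues > 0, so H is positive definite -> x* is a strict local min.

min


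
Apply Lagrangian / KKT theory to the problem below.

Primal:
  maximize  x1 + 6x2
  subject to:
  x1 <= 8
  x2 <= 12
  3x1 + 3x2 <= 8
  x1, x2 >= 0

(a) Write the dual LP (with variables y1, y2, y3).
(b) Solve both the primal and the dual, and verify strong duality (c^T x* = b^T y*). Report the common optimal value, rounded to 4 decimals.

The standard primal-dual pair for 'max c^T x s.t. A x <= b, x >= 0' is:
  Dual:  min b^T y  s.t.  A^T y >= c,  y >= 0.

So the dual LP is:
  minimize  8y1 + 12y2 + 8y3
  subject to:
    y1 + 3y3 >= 1
    y2 + 3y3 >= 6
    y1, y2, y3 >= 0

Solving the primal: x* = (0, 2.6667).
  primal value c^T x* = 16.
Solving the dual: y* = (0, 0, 2).
  dual value b^T y* = 16.
Strong duality: c^T x* = b^T y*. Confirmed.

16


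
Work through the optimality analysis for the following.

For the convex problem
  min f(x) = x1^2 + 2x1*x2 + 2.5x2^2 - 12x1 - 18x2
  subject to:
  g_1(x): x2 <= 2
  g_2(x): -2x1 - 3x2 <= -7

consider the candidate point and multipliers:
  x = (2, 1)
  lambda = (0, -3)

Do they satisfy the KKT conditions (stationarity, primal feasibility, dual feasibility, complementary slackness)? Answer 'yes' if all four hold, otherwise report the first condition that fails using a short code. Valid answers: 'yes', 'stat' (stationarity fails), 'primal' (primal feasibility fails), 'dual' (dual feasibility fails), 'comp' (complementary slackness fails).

Gradient of f: grad f(x) = Q x + c = (-6, -9)
Constraint values g_i(x) = a_i^T x - b_i:
  g_1((2, 1)) = -1
  g_2((2, 1)) = 0
Stationarity residual: grad f(x) + sum_i lambda_i a_i = (0, 0)
  -> stationarity OK
Primal feasibility (all g_i <= 0): OK
Dual feasibility (all lambda_i >= 0): FAILS
Complementary slackness (lambda_i * g_i(x) = 0 for all i): OK

Verdict: the first failing condition is dual_feasibility -> dual.

dual


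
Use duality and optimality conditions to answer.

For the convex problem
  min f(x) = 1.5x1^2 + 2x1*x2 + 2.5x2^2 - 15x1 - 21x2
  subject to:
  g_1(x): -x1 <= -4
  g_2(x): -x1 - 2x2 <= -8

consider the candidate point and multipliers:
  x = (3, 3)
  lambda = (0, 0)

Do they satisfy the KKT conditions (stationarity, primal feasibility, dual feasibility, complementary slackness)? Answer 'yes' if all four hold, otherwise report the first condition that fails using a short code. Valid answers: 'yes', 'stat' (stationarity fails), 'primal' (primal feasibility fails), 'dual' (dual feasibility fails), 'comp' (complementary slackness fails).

Gradient of f: grad f(x) = Q x + c = (0, 0)
Constraint values g_i(x) = a_i^T x - b_i:
  g_1((3, 3)) = 1
  g_2((3, 3)) = -1
Stationarity residual: grad f(x) + sum_i lambda_i a_i = (0, 0)
  -> stationarity OK
Primal feasibility (all g_i <= 0): FAILS
Dual feasibility (all lambda_i >= 0): OK
Complementary slackness (lambda_i * g_i(x) = 0 for all i): OK

Verdict: the first failing condition is primal_feasibility -> primal.

primal


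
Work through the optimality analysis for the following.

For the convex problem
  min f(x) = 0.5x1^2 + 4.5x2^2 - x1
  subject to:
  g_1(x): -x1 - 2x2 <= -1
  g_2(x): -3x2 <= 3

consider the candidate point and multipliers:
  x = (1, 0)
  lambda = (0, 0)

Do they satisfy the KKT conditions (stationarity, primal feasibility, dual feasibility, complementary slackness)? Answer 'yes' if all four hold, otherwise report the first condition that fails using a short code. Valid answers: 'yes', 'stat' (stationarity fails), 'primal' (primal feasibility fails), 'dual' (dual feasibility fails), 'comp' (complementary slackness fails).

Gradient of f: grad f(x) = Q x + c = (0, 0)
Constraint values g_i(x) = a_i^T x - b_i:
  g_1((1, 0)) = 0
  g_2((1, 0)) = -3
Stationarity residual: grad f(x) + sum_i lambda_i a_i = (0, 0)
  -> stationarity OK
Primal feasibility (all g_i <= 0): OK
Dual feasibility (all lambda_i >= 0): OK
Complementary slackness (lambda_i * g_i(x) = 0 for all i): OK

Verdict: yes, KKT holds.

yes


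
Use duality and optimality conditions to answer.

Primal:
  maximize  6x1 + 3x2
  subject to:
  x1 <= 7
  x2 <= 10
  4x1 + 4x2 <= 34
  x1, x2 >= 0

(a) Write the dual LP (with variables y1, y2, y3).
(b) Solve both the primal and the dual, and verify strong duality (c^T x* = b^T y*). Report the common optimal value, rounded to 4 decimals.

The standard primal-dual pair for 'max c^T x s.t. A x <= b, x >= 0' is:
  Dual:  min b^T y  s.t.  A^T y >= c,  y >= 0.

So the dual LP is:
  minimize  7y1 + 10y2 + 34y3
  subject to:
    y1 + 4y3 >= 6
    y2 + 4y3 >= 3
    y1, y2, y3 >= 0

Solving the primal: x* = (7, 1.5).
  primal value c^T x* = 46.5.
Solving the dual: y* = (3, 0, 0.75).
  dual value b^T y* = 46.5.
Strong duality: c^T x* = b^T y*. Confirmed.

46.5


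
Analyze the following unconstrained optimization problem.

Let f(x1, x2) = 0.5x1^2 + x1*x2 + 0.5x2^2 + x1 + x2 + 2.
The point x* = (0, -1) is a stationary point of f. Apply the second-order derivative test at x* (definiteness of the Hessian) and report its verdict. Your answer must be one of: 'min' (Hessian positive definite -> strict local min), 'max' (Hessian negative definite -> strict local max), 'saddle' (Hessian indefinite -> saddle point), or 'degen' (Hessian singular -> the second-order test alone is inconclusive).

Compute the Hessian H = grad^2 f:
  H = [[1, 1], [1, 1]]
Verify stationarity: grad f(x*) = H x* + g = (0, 0).
Eigenvalues of H: 0, 2.
H has a zero eigenvalue (singular; positive semidefinite but not definite), so H is neither positive definite, negative definite, nor indefinite. The second-order test alone is inconclusive -> degen.
(Indeed, f is constant along the null direction of H through x*, so x* is not a strict local extremum.)

degen


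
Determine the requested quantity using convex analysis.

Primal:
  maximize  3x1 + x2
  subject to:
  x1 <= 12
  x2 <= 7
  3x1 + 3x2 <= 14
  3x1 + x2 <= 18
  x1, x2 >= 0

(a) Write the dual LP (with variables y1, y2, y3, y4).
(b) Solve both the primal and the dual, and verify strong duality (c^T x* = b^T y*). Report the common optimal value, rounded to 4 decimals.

The standard primal-dual pair for 'max c^T x s.t. A x <= b, x >= 0' is:
  Dual:  min b^T y  s.t.  A^T y >= c,  y >= 0.

So the dual LP is:
  minimize  12y1 + 7y2 + 14y3 + 18y4
  subject to:
    y1 + 3y3 + 3y4 >= 3
    y2 + 3y3 + y4 >= 1
    y1, y2, y3, y4 >= 0

Solving the primal: x* = (4.6667, 0).
  primal value c^T x* = 14.
Solving the dual: y* = (0, 0, 1, 0).
  dual value b^T y* = 14.
Strong duality: c^T x* = b^T y*. Confirmed.

14


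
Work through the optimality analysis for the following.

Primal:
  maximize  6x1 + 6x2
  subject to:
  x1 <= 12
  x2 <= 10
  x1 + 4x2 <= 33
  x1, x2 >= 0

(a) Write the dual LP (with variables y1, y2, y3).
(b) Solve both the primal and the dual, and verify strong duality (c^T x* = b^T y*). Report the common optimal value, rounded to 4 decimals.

The standard primal-dual pair for 'max c^T x s.t. A x <= b, x >= 0' is:
  Dual:  min b^T y  s.t.  A^T y >= c,  y >= 0.

So the dual LP is:
  minimize  12y1 + 10y2 + 33y3
  subject to:
    y1 + y3 >= 6
    y2 + 4y3 >= 6
    y1, y2, y3 >= 0

Solving the primal: x* = (12, 5.25).
  primal value c^T x* = 103.5.
Solving the dual: y* = (4.5, 0, 1.5).
  dual value b^T y* = 103.5.
Strong duality: c^T x* = b^T y*. Confirmed.

103.5


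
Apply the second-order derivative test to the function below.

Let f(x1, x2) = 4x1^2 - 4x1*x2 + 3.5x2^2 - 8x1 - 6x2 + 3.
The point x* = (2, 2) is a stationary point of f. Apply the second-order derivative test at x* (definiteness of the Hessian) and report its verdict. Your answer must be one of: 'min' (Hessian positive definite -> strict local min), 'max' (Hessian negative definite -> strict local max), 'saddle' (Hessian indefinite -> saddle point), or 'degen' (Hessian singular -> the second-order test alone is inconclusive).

Compute the Hessian H = grad^2 f:
  H = [[8, -4], [-4, 7]]
Verify stationarity: grad f(x*) = H x* + g = (0, 0).
Eigenvalues of H: 3.4689, 11.5311.
Both eigenvalues > 0, so H is positive definite -> x* is a strict local min.

min


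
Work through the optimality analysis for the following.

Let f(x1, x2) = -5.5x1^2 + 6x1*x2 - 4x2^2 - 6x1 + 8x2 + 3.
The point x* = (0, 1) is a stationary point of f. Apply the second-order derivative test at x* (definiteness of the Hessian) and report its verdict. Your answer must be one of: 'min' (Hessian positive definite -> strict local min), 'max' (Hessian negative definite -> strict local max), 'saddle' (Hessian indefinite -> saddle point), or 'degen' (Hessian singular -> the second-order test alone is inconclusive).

Compute the Hessian H = grad^2 f:
  H = [[-11, 6], [6, -8]]
Verify stationarity: grad f(x*) = H x* + g = (0, 0).
Eigenvalues of H: -15.6847, -3.3153.
Both eigenvalues < 0, so H is negative definite -> x* is a strict local max.

max


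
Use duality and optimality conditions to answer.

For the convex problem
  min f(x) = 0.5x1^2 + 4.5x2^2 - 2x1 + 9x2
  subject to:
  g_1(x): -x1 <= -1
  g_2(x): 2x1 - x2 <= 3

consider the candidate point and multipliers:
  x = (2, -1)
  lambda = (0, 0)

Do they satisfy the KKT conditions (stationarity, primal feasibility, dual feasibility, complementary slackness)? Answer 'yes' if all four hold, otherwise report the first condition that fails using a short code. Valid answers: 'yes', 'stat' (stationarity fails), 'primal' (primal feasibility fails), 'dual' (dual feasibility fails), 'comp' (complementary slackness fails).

Gradient of f: grad f(x) = Q x + c = (0, 0)
Constraint values g_i(x) = a_i^T x - b_i:
  g_1((2, -1)) = -1
  g_2((2, -1)) = 2
Stationarity residual: grad f(x) + sum_i lambda_i a_i = (0, 0)
  -> stationarity OK
Primal feasibility (all g_i <= 0): FAILS
Dual feasibility (all lambda_i >= 0): OK
Complementary slackness (lambda_i * g_i(x) = 0 for all i): OK

Verdict: the first failing condition is primal_feasibility -> primal.

primal


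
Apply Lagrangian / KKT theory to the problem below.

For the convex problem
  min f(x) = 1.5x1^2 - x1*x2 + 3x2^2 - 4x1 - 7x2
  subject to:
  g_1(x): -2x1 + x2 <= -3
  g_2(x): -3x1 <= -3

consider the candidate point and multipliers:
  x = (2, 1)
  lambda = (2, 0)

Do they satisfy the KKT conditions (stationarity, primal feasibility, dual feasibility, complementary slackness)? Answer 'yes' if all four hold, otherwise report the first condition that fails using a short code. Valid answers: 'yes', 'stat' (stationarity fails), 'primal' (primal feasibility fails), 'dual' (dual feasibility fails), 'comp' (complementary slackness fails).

Gradient of f: grad f(x) = Q x + c = (1, -3)
Constraint values g_i(x) = a_i^T x - b_i:
  g_1((2, 1)) = 0
  g_2((2, 1)) = -3
Stationarity residual: grad f(x) + sum_i lambda_i a_i = (-3, -1)
  -> stationarity FAILS
Primal feasibility (all g_i <= 0): OK
Dual feasibility (all lambda_i >= 0): OK
Complementary slackness (lambda_i * g_i(x) = 0 for all i): OK

Verdict: the first failing condition is stationarity -> stat.

stat
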